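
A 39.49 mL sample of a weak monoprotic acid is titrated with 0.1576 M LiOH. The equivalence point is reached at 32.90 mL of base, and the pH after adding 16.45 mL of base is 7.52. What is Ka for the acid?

3.0 x 10^-8

16.45 mL is half of the equivalence volume, so this is the half-equivalence point where [HA] = [A^-].
At half-equivalence pH = pKa, so pKa = 7.52.
Ka = 10^(-7.52) = 3.0 x 10^-8.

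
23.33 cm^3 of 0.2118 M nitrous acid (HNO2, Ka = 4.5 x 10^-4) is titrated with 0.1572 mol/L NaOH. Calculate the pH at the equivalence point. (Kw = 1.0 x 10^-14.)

8.15

n(HNO2) = 0.2118 x 0.02333 = 0.004941 mol; V(NaOH) at equivalence = 0.004941/0.1572 = 0.03143 L.
At equivalence all the acid is converted to NO2-; total volume = 0.02333 + 0.03143 = 0.05476 L, so [NO2-] = 0.004941/0.05476 = 0.09023 M.
Kb = Kw/Ka = 1.0e-14 / 4.5 x 10^-4 = 2.22e-11.
[OH^-] = sqrt(Kb x [NO2-]) = sqrt(2.22e-11 x 0.09023) = 1.42e-6 M.
pOH = 5.85, so pH = 14.00 - 5.85 = 8.15.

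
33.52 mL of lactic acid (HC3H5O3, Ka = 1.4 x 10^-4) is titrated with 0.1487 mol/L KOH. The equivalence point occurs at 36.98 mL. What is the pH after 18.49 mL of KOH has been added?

18.49 mL is exactly half the equivalence volume (36.98/2), i.e. the half-equivalence point.
There, n(HA) = n(A^-), so pH = pKa = -log(1.4 x 10^-4) = 3.85.

3.85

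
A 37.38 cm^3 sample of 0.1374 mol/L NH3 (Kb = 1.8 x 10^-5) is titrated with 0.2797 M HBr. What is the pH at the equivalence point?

n(NH3) = 0.1374 x 0.03738 = 0.005136 mol; V(HBr) at equivalence = 0.005136/0.2797 = 0.01836 L.
At equivalence the base is fully converted to NH4+; total volume = 0.05574 L, so [NH4+] = 0.005136/0.05574 = 0.09214 M.
Ka(NH4+) = Kw/Kb = 1.0e-14 / 1.8 x 10^-5 = 5.56e-10.
[H^+] = sqrt(Ka x [NH4+]) = sqrt(5.56e-10 x 0.09214) = 7.15e-6 M.
pH = -log(7.15e-6) = 5.15.

5.15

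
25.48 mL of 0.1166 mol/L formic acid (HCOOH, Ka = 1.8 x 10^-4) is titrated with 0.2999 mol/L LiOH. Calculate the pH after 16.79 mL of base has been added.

12.69

n(acid) = 0.1166 x 0.02548 = 0.002971 mol; n(LiOH) added = 0.2999 x 0.01679 = 0.005035 mol.
Base is in excess by 0.005035 - 0.002971 = 0.002064 mol in a total volume of 0.04227 L.
[OH^-] = 0.002064/0.04227 = 0.04884 M, so pOH = 1.31 and pH = 14.00 - 1.31 = 12.69.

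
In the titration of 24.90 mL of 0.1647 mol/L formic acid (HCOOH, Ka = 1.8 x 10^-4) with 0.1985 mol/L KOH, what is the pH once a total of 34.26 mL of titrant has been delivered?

12.66

n(acid) = 0.1647 x 0.02490 = 0.004101 mol; n(KOH) added = 0.1985 x 0.03426 = 0.006801 mol.
Base is in excess by 0.006801 - 0.004101 = 0.002700 mol in a total volume of 0.05916 L.
[OH^-] = 0.002700/0.05916 = 0.04563 M, so pOH = 1.34 and pH = 14.00 - 1.34 = 12.66.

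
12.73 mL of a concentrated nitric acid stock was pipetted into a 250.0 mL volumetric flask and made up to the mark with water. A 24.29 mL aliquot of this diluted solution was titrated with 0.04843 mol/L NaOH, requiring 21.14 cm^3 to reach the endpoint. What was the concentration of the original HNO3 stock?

0.828 M

n(NaOH) = 0.04843 x 0.02114 = 0.001024 mol.
n(HNO3) in the aliquot = 0.001024 mol.
[diluted HNO3] = 0.001024 / 0.02429 = 0.04215 M.
Dilution factor = 250.0/12.73 = 19.64, so [stock] = 0.04215 x 19.64 = 0.828 M.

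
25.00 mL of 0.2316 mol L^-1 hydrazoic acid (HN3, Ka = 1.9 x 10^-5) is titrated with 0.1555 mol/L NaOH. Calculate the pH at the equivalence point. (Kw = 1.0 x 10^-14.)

n(HN3) = 0.2316 x 0.02500 = 0.005790 mol; V(NaOH) at equivalence = 0.005790/0.1555 = 0.03723 L.
At equivalence all the acid is converted to N3-; total volume = 0.02500 + 0.03723 = 0.06223 L, so [N3-] = 0.005790/0.06223 = 0.09303 M.
Kb = Kw/Ka = 1.0e-14 / 1.9 x 10^-5 = 5.26e-10.
[OH^-] = sqrt(Kb x [N3-]) = sqrt(5.26e-10 x 0.09303) = 7.00e-6 M.
pOH = 5.16, so pH = 14.00 - 5.16 = 8.84.

8.84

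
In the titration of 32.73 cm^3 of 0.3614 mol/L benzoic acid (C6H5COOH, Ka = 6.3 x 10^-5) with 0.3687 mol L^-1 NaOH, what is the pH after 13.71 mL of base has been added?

4.07

Initial n(C6H5COOH) = 0.3614 x 0.03273 = 0.01183 mol.
n(NaOH) added = 0.3687 x 0.01371 = 0.005055 mol, converting that many moles of C6H5COOH to C6H5COO-.
Remaining n(C6H5COOH) = 0.006774 mol; n(C6H5COO-) = 0.005055 mol.
By Henderson-Hasselbalch, pH = pKa + log([A^-]/[HA]) = 4.20 + log(0.005055/0.006774) = 4.20 + (-0.13) = 4.07.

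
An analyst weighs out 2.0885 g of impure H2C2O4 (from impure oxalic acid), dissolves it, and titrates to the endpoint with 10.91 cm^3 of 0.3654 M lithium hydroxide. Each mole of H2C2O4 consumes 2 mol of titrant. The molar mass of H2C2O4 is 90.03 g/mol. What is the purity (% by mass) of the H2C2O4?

n(LiOH) = 0.3654 x 0.01091 = 0.003987 mol.
n(H2C2O4) = 0.003987 / 2 = 0.001993 mol.
mass of H2C2O4 = 0.001993 x 90.03 = 0.1795 g.
% purity = 0.1795 / 2.0885 x 100 = 8.59%.

8.59%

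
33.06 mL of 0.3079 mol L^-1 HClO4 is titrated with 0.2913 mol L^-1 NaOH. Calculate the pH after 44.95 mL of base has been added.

12.57

n(acid) = 0.3079 x 0.03306 = 0.01018 mol; n(NaOH) added = 0.2913 x 0.04495 = 0.01309 mol.
Base is in excess by 0.01309 - 0.01018 = 0.002915 mol in a total volume of 0.07801 L.
[OH^-] = 0.002915/0.07801 = 0.03736 M, so pOH = 1.43 and pH = 14.00 - 1.43 = 12.57.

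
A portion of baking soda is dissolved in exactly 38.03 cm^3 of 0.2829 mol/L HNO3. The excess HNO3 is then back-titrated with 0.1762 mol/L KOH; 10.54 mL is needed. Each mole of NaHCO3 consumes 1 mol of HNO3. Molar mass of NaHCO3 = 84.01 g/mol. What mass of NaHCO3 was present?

Total n(HNO3) added = 0.2829 x 0.03803 = 0.01076 mol.
n(KOH) used = 0.1762 x 0.01054 = 0.001857 mol, which equals the excess n(HNO3).
So n(HNO3) consumed by the sample = 0.01076 - 0.001857 = 0.008902 mol.
n(NaHCO3) = 0.008902 / 1 = 0.008902 mol.
mass = 0.008902 mol x 84.01 g/mol = 0.748 g.

0.748 g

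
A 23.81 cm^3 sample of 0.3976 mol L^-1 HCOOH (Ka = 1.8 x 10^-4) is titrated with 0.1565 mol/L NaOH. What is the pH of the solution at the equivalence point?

n(HCOOH) = 0.3976 x 0.02381 = 0.009467 mol; V(NaOH) at equivalence = 0.009467/0.1565 = 0.06049 L.
At equivalence all the acid is converted to HCOO-; total volume = 0.02381 + 0.06049 = 0.08430 L, so [HCOO-] = 0.009467/0.08430 = 0.1123 M.
Kb = Kw/Ka = 1.0e-14 / 1.8 x 10^-4 = 5.56e-11.
[OH^-] = sqrt(Kb x [HCOO-]) = sqrt(5.56e-11 x 0.1123) = 2.50e-6 M.
pOH = 5.60, so pH = 14.00 - 5.60 = 8.40.

8.40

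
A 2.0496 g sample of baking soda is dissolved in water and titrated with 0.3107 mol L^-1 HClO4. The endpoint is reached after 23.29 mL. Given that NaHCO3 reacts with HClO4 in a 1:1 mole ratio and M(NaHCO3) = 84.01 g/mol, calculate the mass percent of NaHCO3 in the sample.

n(HClO4) = 0.3107 x 0.02329 = 0.007236 mol.
n(NaHCO3) = 0.007236 / 1 = 0.007236 mol.
mass of NaHCO3 = 0.007236 x 84.01 = 0.6079 g.
% purity = 0.6079 / 2.0496 x 100 = 29.7%.

29.7%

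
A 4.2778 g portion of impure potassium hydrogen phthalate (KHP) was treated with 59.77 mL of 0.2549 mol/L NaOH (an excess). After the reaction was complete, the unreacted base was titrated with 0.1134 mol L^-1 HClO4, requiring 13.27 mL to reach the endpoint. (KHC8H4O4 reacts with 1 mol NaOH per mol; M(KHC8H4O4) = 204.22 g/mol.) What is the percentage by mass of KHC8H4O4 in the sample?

Total n(NaOH) added = 0.2549 x 0.05977 = 0.01524 mol.
n(HClO4) used = 0.1134 x 0.01327 = 0.001505 mol, which equals the excess n(NaOH).
So n(NaOH) consumed by the sample = 0.01524 - 0.001505 = 0.01373 mol.
n(KHC8H4O4) = 0.01373 / 1 = 0.01373 mol.
mass KHC8H4O4 = 0.01373 x 204.22 = 2.804 g, so %KHC8H4O4 = 2.804/4.2778 x 100 = 65.5%.

65.5%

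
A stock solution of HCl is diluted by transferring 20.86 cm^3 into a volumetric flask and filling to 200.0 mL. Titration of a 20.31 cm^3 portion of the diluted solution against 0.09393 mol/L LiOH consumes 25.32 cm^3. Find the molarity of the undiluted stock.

n(LiOH) = 0.09393 x 0.02532 = 0.002378 mol.
n(HCl) in the aliquot = 0.002378 mol.
[diluted HCl] = 0.002378 / 0.02031 = 0.1171 M.
Dilution factor = 200.0/20.86 = 9.588, so [stock] = 0.1171 x 9.588 = 1.12 M.

1.12 M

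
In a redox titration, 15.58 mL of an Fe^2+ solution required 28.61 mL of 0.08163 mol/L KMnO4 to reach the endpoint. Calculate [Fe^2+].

0.749 M

n(KMnO4) = 0.08163 x 0.02861 = 0.002335 mol.
From the balanced equation, 1 mol KMnO4 reacts with 5 mol Fe^2+, so n(Fe^2+) = 0.002335 x 5/1 = 0.01168 mol.
[Fe^2+] = 0.01168 / 0.01558 L = 0.749 M.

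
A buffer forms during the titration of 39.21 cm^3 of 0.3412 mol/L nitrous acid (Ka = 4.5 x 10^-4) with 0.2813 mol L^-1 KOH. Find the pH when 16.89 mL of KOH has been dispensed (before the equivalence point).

3.09

Initial n(HNO2) = 0.3412 x 0.03921 = 0.01338 mol.
n(KOH) added = 0.2813 x 0.01689 = 0.004751 mol, converting that many moles of HNO2 to NO2-.
Remaining n(HNO2) = 0.008627 mol; n(NO2-) = 0.004751 mol.
By Henderson-Hasselbalch, pH = pKa + log([A^-]/[HA]) = 3.35 + log(0.004751/0.008627) = 3.35 + (-0.26) = 3.09.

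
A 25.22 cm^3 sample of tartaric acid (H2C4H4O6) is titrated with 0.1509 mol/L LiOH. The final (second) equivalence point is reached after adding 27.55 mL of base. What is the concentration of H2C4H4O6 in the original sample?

0.0824 M

n(LiOH) = 0.1509 x 0.02755 = 0.004157 mol.
At the final (second) equivalence point, 2 mol OH^- react per mol H2C4H4O6, so n(H2C4H4O6) = 0.004157 / 2 = 0.002079 mol.
[H2C4H4O6] = 0.002079 / 0.02522 L = 0.0824 M.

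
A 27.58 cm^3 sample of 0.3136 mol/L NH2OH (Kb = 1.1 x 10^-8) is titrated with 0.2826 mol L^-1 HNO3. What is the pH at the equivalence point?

n(NH2OH) = 0.3136 x 0.02758 = 0.008649 mol; V(HNO3) at equivalence = 0.008649/0.2826 = 0.03061 L.
At equivalence the base is fully converted to NH3OH+; total volume = 0.05819 L, so [NH3OH+] = 0.008649/0.05819 = 0.1486 M.
Ka(NH3OH+) = Kw/Kb = 1.0e-14 / 1.1 x 10^-8 = 9.09e-7.
[H^+] = sqrt(Ka x [NH3OH+]) = sqrt(9.09e-7 x 0.1486) = 0.000368 M.
pH = -log(0.000368) = 3.43.

3.43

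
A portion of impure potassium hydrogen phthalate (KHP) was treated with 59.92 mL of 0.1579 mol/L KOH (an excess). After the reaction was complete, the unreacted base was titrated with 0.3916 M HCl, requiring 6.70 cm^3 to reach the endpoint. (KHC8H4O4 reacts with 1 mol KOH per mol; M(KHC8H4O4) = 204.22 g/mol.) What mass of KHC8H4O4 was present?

Total n(KOH) added = 0.1579 x 0.05992 = 0.009461 mol.
n(HCl) used = 0.3916 x 0.006700 = 0.002624 mol, which equals the excess n(KOH).
So n(KOH) consumed by the sample = 0.009461 - 0.002624 = 0.006838 mol.
n(KHC8H4O4) = 0.006838 / 1 = 0.006838 mol.
mass = 0.006838 mol x 204.22 g/mol = 1.40 g.

1.40 g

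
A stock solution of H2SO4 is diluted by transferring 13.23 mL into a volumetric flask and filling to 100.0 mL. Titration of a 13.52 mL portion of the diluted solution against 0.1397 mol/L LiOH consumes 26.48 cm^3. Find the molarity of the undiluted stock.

n(LiOH) = 0.1397 x 0.02648 = 0.003699 mol.
n(H2SO4) in the aliquot = 0.003699 x 1/2 = 0.001850 mol.
[diluted H2SO4] = 0.001850 / 0.01352 = 0.1368 M.
Dilution factor = 100.0/13.23 = 7.559, so [stock] = 0.1368 x 7.559 = 1.03 M.

1.03 M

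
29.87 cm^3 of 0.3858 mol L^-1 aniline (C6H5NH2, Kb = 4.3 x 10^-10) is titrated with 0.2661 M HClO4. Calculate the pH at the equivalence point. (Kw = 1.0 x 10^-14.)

2.72

n(C6H5NH2) = 0.3858 x 0.02987 = 0.01152 mol; V(HClO4) at equivalence = 0.01152/0.2661 = 0.04331 L.
At equivalence the base is fully converted to C6H5NH3+; total volume = 0.07318 L, so [C6H5NH3+] = 0.01152/0.07318 = 0.1575 M.
Ka(C6H5NH3+) = Kw/Kb = 1.0e-14 / 4.3 x 10^-10 = 2.33e-5.
[H^+] = sqrt(Ka x [C6H5NH3+]) = sqrt(2.33e-5 x 0.1575) = 0.00191 M.
pH = -log(0.00191) = 2.72.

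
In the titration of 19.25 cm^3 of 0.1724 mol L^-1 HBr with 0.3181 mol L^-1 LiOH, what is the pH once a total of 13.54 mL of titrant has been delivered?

n(acid) = 0.1724 x 0.01925 = 0.003319 mol; n(LiOH) added = 0.3181 x 0.01354 = 0.004307 mol.
Base is in excess by 0.004307 - 0.003319 = 0.0009884 mol in a total volume of 0.03279 L.
[OH^-] = 0.0009884/0.03279 = 0.03014 M, so pOH = 1.52 and pH = 14.00 - 1.52 = 12.48.

12.48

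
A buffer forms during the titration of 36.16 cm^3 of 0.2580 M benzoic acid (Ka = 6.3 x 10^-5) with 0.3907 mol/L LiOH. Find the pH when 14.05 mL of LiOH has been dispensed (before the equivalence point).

Initial n(C6H5COOH) = 0.2580 x 0.03616 = 0.009329 mol.
n(LiOH) added = 0.3907 x 0.01405 = 0.005489 mol, converting that many moles of C6H5COOH to C6H5COO-.
Remaining n(C6H5COOH) = 0.003840 mol; n(C6H5COO-) = 0.005489 mol.
By Henderson-Hasselbalch, pH = pKa + log([A^-]/[HA]) = 4.20 + log(0.005489/0.003840) = 4.20 + (+0.16) = 4.36.

4.36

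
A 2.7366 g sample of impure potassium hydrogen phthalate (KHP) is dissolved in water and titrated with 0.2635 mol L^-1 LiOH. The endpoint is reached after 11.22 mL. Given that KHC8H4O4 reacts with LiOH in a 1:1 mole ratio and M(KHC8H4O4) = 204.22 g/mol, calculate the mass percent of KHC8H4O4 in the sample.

22.1%

n(LiOH) = 0.2635 x 0.01122 = 0.002956 mol.
n(KHC8H4O4) = 0.002956 / 1 = 0.002956 mol.
mass of KHC8H4O4 = 0.002956 x 204.22 = 0.6038 g.
% purity = 0.6038 / 2.7366 x 100 = 22.1%.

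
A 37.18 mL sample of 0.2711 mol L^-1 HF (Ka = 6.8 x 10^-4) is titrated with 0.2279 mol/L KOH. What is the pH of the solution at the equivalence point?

n(HF) = 0.2711 x 0.03718 = 0.01008 mol; V(KOH) at equivalence = 0.01008/0.2279 = 0.04423 L.
At equivalence all the acid is converted to F-; total volume = 0.03718 + 0.04423 = 0.08141 L, so [F-] = 0.01008/0.08141 = 0.1238 M.
Kb = Kw/Ka = 1.0e-14 / 6.8 x 10^-4 = 1.47e-11.
[OH^-] = sqrt(Kb x [F-]) = sqrt(1.47e-11 x 0.1238) = 1.35e-6 M.
pOH = 5.87, so pH = 14.00 - 5.87 = 8.13.

8.13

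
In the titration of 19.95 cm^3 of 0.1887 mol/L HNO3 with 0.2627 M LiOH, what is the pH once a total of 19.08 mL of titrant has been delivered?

n(acid) = 0.1887 x 0.01995 = 0.003765 mol; n(LiOH) added = 0.2627 x 0.01908 = 0.005012 mol.
Base is in excess by 0.005012 - 0.003765 = 0.001248 mol in a total volume of 0.03903 L.
[OH^-] = 0.001248/0.03903 = 0.03197 M, so pOH = 1.50 and pH = 14.00 - 1.50 = 12.50.

12.50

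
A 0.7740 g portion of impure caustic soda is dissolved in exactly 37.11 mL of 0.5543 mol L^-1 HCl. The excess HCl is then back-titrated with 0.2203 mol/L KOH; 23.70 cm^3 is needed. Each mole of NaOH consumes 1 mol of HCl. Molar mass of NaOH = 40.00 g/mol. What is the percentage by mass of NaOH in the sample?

Total n(HCl) added = 0.5543 x 0.03711 = 0.02057 mol.
n(KOH) used = 0.2203 x 0.02370 = 0.005221 mol, which equals the excess n(HCl).
So n(HCl) consumed by the sample = 0.02057 - 0.005221 = 0.01535 mol.
n(NaOH) = 0.01535 / 1 = 0.01535 mol.
mass NaOH = 0.01535 x 40.00 = 0.6140 g, so %NaOH = 0.6140/0.7740 x 100 = 79.3%.

79.3%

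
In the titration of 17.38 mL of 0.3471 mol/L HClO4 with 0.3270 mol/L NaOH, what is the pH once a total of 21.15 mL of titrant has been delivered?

12.36

n(acid) = 0.3471 x 0.01738 = 0.006033 mol; n(NaOH) added = 0.3270 x 0.02115 = 0.006916 mol.
Base is in excess by 0.006916 - 0.006033 = 0.0008835 mol in a total volume of 0.03853 L.
[OH^-] = 0.0008835/0.03853 = 0.02293 M, so pOH = 1.64 and pH = 14.00 - 1.64 = 12.36.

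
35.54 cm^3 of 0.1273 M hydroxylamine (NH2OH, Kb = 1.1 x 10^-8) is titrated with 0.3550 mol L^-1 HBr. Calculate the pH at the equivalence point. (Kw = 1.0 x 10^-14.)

n(NH2OH) = 0.1273 x 0.03554 = 0.004524 mol; V(HBr) at equivalence = 0.004524/0.3550 = 0.01274 L.
At equivalence the base is fully converted to NH3OH+; total volume = 0.04828 L, so [NH3OH+] = 0.004524/0.04828 = 0.09370 M.
Ka(NH3OH+) = Kw/Kb = 1.0e-14 / 1.1 x 10^-8 = 9.09e-7.
[H^+] = sqrt(Ka x [NH3OH+]) = sqrt(9.09e-7 x 0.09370) = 0.000292 M.
pH = -log(0.000292) = 3.53.

3.53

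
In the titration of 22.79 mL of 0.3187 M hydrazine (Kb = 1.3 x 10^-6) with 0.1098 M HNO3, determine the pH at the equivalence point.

4.60

n(N2H4) = 0.3187 x 0.02279 = 0.007263 mol; V(HNO3) at equivalence = 0.007263/0.1098 = 0.06615 L.
At equivalence the base is fully converted to N2H5+; total volume = 0.08894 L, so [N2H5+] = 0.007263/0.08894 = 0.08166 M.
Ka(N2H5+) = Kw/Kb = 1.0e-14 / 1.3 x 10^-6 = 7.69e-9.
[H^+] = sqrt(Ka x [N2H5+]) = sqrt(7.69e-9 x 0.08166) = 2.51e-5 M.
pH = -log(2.51e-5) = 4.60.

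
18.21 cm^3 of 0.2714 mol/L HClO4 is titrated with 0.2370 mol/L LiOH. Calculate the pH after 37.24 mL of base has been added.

12.85

n(acid) = 0.2714 x 0.01821 = 0.004942 mol; n(LiOH) added = 0.2370 x 0.03724 = 0.008826 mol.
Base is in excess by 0.008826 - 0.004942 = 0.003884 mol in a total volume of 0.05545 L.
[OH^-] = 0.003884/0.05545 = 0.07004 M, so pOH = 1.15 and pH = 14.00 - 1.15 = 12.85.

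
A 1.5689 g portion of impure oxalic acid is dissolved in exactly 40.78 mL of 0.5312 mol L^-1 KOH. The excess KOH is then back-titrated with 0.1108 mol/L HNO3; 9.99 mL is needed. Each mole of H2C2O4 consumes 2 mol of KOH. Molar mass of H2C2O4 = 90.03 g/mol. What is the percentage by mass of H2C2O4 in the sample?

59.0%

Total n(KOH) added = 0.5312 x 0.04078 = 0.02166 mol.
n(HNO3) used = 0.1108 x 0.009990 = 0.001107 mol, which equals the excess n(KOH).
So n(KOH) consumed by the sample = 0.02166 - 0.001107 = 0.02056 mol.
n(H2C2O4) = 0.02056 / 2 = 0.01028 mol.
mass H2C2O4 = 0.01028 x 90.03 = 0.9253 g, so %H2C2O4 = 0.9253/1.5689 x 100 = 59.0%.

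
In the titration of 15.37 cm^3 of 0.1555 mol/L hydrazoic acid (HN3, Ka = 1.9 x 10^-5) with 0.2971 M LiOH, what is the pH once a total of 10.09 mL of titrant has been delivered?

12.38

n(acid) = 0.1555 x 0.01537 = 0.002390 mol; n(LiOH) added = 0.2971 x 0.01009 = 0.002998 mol.
Base is in excess by 0.002998 - 0.002390 = 0.0006077 mol in a total volume of 0.02546 L.
[OH^-] = 0.0006077/0.02546 = 0.02387 M, so pOH = 1.62 and pH = 14.00 - 1.62 = 12.38.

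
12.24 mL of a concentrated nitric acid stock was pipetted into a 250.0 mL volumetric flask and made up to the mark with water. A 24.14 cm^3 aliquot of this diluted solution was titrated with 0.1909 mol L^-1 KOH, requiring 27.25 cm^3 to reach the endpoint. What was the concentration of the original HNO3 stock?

n(KOH) = 0.1909 x 0.02725 = 0.005202 mol.
n(HNO3) in the aliquot = 0.005202 mol.
[diluted HNO3] = 0.005202 / 0.02414 = 0.2155 M.
Dilution factor = 250.0/12.24 = 20.42, so [stock] = 0.2155 x 20.42 = 4.40 M.

4.40 M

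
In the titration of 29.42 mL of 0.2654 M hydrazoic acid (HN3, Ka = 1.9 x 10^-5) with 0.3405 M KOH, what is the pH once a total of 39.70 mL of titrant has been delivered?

12.92

n(acid) = 0.2654 x 0.02942 = 0.007808 mol; n(KOH) added = 0.3405 x 0.03970 = 0.01352 mol.
Base is in excess by 0.01352 - 0.007808 = 0.005710 mol in a total volume of 0.06912 L.
[OH^-] = 0.005710/0.06912 = 0.08261 M, so pOH = 1.08 and pH = 14.00 - 1.08 = 12.92.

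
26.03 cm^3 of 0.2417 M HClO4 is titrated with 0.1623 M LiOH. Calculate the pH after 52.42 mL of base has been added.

12.45

n(acid) = 0.2417 x 0.02603 = 0.006291 mol; n(LiOH) added = 0.1623 x 0.05242 = 0.008508 mol.
Base is in excess by 0.008508 - 0.006291 = 0.002216 mol in a total volume of 0.07845 L.
[OH^-] = 0.002216/0.07845 = 0.02825 M, so pOH = 1.55 and pH = 14.00 - 1.55 = 12.45.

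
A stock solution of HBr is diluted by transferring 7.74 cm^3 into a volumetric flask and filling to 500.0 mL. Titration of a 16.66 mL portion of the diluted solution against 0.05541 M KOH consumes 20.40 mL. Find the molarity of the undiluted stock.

n(KOH) = 0.05541 x 0.02040 = 0.001130 mol.
n(HBr) in the aliquot = 0.001130 mol.
[diluted HBr] = 0.001130 / 0.01666 = 0.06785 M.
Dilution factor = 500.0/7.740 = 64.60, so [stock] = 0.06785 x 64.60 = 4.38 M.

4.38 M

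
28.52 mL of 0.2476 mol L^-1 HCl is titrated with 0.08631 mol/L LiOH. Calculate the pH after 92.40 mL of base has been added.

n(acid) = 0.2476 x 0.02852 = 0.007062 mol; n(LiOH) added = 0.08631 x 0.09240 = 0.007975 mol.
Base is in excess by 0.007975 - 0.007062 = 0.0009135 mol in a total volume of 0.1209 L.
[OH^-] = 0.0009135/0.1209 = 0.007555 M, so pOH = 2.12 and pH = 14.00 - 2.12 = 11.88.

11.88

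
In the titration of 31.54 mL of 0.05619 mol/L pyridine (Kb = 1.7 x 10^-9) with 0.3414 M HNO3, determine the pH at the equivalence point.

n(C5H5N) = 0.05619 x 0.03154 = 0.001772 mol; V(HNO3) at equivalence = 0.001772/0.3414 = 0.005191 L.
At equivalence the base is fully converted to C5H5NH+; total volume = 0.03673 L, so [C5H5NH+] = 0.001772/0.03673 = 0.04825 M.
Ka(C5H5NH+) = Kw/Kb = 1.0e-14 / 1.7 x 10^-9 = 5.88e-6.
[H^+] = sqrt(Ka x [C5H5NH+]) = sqrt(5.88e-6 x 0.04825) = 0.000533 M.
pH = -log(0.000533) = 3.27.

3.27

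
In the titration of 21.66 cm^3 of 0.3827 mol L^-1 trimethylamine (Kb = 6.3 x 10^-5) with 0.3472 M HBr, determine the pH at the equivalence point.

5.27

n((CH3)3N) = 0.3827 x 0.02166 = 0.008289 mol; V(HBr) at equivalence = 0.008289/0.3472 = 0.02387 L.
At equivalence the base is fully converted to (CH3)3NH+; total volume = 0.04553 L, so [(CH3)3NH+] = 0.008289/0.04553 = 0.1820 M.
Ka((CH3)3NH+) = Kw/Kb = 1.0e-14 / 6.3 x 10^-5 = 1.59e-10.
[H^+] = sqrt(Ka x [(CH3)3NH+]) = sqrt(1.59e-10 x 0.1820) = 5.38e-6 M.
pH = -log(5.38e-6) = 5.27.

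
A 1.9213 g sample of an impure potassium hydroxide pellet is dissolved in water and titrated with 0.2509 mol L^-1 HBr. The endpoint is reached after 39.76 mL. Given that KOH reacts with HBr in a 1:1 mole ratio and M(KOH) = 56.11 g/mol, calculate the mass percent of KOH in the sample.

n(HBr) = 0.2509 x 0.03976 = 0.009976 mol.
n(KOH) = 0.009976 / 1 = 0.009976 mol.
mass of KOH = 0.009976 x 56.11 = 0.5597 g.
% purity = 0.5597 / 1.9213 x 100 = 29.1%.

29.1%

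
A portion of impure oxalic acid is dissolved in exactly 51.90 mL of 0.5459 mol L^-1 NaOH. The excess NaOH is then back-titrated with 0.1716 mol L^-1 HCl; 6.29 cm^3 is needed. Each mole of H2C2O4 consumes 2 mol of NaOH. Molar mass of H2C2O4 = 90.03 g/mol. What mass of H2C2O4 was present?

Total n(NaOH) added = 0.5459 x 0.05190 = 0.02833 mol.
n(HCl) used = 0.1716 x 0.006290 = 0.001079 mol, which equals the excess n(NaOH).
So n(NaOH) consumed by the sample = 0.02833 - 0.001079 = 0.02725 mol.
n(H2C2O4) = 0.02725 / 2 = 0.01363 mol.
mass = 0.01363 mol x 90.03 g/mol = 1.23 g.

1.23 g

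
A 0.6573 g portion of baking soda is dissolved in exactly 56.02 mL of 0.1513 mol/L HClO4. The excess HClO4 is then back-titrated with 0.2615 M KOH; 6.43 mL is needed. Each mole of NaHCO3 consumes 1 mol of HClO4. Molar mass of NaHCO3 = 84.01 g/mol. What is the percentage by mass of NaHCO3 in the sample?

Total n(HClO4) added = 0.1513 x 0.05602 = 0.008476 mol.
n(KOH) used = 0.2615 x 0.006430 = 0.001681 mol, which equals the excess n(HClO4).
So n(HClO4) consumed by the sample = 0.008476 - 0.001681 = 0.006794 mol.
n(NaHCO3) = 0.006794 / 1 = 0.006794 mol.
mass NaHCO3 = 0.006794 x 84.01 = 0.5708 g, so %NaHCO3 = 0.5708/0.6573 x 100 = 86.8%.

86.8%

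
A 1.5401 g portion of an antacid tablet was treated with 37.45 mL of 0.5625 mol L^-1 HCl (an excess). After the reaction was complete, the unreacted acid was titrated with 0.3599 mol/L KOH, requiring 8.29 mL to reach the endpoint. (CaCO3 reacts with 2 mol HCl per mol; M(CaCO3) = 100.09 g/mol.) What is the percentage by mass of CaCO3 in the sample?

58.8%

Total n(HCl) added = 0.5625 x 0.03745 = 0.02107 mol.
n(KOH) used = 0.3599 x 0.008290 = 0.002984 mol, which equals the excess n(HCl).
So n(HCl) consumed by the sample = 0.02107 - 0.002984 = 0.01808 mol.
n(CaCO3) = 0.01808 / 2 = 0.009041 mol.
mass CaCO3 = 0.009041 x 100.09 = 0.9049 g, so %CaCO3 = 0.9049/1.5401 x 100 = 58.8%.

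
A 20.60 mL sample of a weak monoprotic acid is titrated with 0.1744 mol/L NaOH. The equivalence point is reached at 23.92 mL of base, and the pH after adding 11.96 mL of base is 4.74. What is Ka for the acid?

11.96 mL is half of the equivalence volume, so this is the half-equivalence point where [HA] = [A^-].
At half-equivalence pH = pKa, so pKa = 4.74.
Ka = 10^(-4.74) = 1.8 x 10^-5.

1.8 x 10^-5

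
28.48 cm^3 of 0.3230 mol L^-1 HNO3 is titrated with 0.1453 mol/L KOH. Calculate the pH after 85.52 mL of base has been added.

12.45

n(acid) = 0.3230 x 0.02848 = 0.009199 mol; n(KOH) added = 0.1453 x 0.08552 = 0.01243 mol.
Base is in excess by 0.01243 - 0.009199 = 0.003227 mol in a total volume of 0.1140 L.
[OH^-] = 0.003227/0.1140 = 0.02831 M, so pOH = 1.55 and pH = 14.00 - 1.55 = 12.45.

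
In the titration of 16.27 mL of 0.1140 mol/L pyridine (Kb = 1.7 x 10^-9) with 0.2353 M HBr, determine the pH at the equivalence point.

n(C5H5N) = 0.1140 x 0.01627 = 0.001855 mol; V(HBr) at equivalence = 0.001855/0.2353 = 0.007883 L.
At equivalence the base is fully converted to C5H5NH+; total volume = 0.02415 L, so [C5H5NH+] = 0.001855/0.02415 = 0.07679 M.
Ka(C5H5NH+) = Kw/Kb = 1.0e-14 / 1.7 x 10^-9 = 5.88e-6.
[H^+] = sqrt(Ka x [C5H5NH+]) = sqrt(5.88e-6 x 0.07679) = 0.000672 M.
pH = -log(0.000672) = 3.17.

3.17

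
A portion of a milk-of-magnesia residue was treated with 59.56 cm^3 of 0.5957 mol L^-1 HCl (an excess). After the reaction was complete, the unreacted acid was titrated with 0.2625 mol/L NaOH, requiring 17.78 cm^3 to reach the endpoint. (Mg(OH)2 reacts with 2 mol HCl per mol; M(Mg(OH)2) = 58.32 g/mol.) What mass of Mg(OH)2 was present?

Total n(HCl) added = 0.5957 x 0.05956 = 0.03548 mol.
n(NaOH) used = 0.2625 x 0.01778 = 0.004667 mol, which equals the excess n(HCl).
So n(HCl) consumed by the sample = 0.03548 - 0.004667 = 0.03081 mol.
n(Mg(OH)2) = 0.03081 / 2 = 0.01541 mol.
mass = 0.01541 mol x 58.32 g/mol = 0.898 g.

0.898 g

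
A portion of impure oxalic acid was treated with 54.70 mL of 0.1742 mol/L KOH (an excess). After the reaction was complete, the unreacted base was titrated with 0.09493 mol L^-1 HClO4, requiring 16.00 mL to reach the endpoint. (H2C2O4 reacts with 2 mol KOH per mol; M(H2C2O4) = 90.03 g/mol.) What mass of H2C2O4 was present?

Total n(KOH) added = 0.1742 x 0.05470 = 0.009529 mol.
n(HClO4) used = 0.09493 x 0.01600 = 0.001519 mol, which equals the excess n(KOH).
So n(KOH) consumed by the sample = 0.009529 - 0.001519 = 0.008010 mol.
n(H2C2O4) = 0.008010 / 2 = 0.004005 mol.
mass = 0.004005 mol x 90.03 g/mol = 0.361 g.

0.361 g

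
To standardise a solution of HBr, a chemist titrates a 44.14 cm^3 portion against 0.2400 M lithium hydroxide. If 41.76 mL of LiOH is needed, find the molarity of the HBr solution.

n(LiOH) delivered = 0.2400 x 0.04176 = 0.01002 mol.
For a 1:1 reaction, n(HBr) = 0.01002 mol.
[HBr] = 0.01002 mol / 0.04414 L = 0.227 M.

0.227 M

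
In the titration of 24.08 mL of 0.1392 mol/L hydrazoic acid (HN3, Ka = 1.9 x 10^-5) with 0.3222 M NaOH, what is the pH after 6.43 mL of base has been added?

4.93

Initial n(HN3) = 0.1392 x 0.02408 = 0.003352 mol.
n(NaOH) added = 0.3222 x 0.006430 = 0.002072 mol, converting that many moles of HN3 to N3-.
Remaining n(HN3) = 0.001280 mol; n(N3-) = 0.002072 mol.
By Henderson-Hasselbalch, pH = pKa + log([A^-]/[HA]) = 4.72 + log(0.002072/0.001280) = 4.72 + (+0.21) = 4.93.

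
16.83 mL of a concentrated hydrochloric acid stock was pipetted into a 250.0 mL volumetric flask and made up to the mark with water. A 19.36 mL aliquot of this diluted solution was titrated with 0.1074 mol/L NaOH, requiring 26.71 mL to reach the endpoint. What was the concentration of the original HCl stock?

n(NaOH) = 0.1074 x 0.02671 = 0.002869 mol.
n(HCl) in the aliquot = 0.002869 mol.
[diluted HCl] = 0.002869 / 0.01936 = 0.1482 M.
Dilution factor = 250.0/16.83 = 14.85, so [stock] = 0.1482 x 14.85 = 2.20 M.

2.20 M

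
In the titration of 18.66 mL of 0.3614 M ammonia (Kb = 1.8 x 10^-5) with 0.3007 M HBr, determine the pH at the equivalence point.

5.02

n(NH3) = 0.3614 x 0.01866 = 0.006744 mol; V(HBr) at equivalence = 0.006744/0.3007 = 0.02243 L.
At equivalence the base is fully converted to NH4+; total volume = 0.04109 L, so [NH4+] = 0.006744/0.04109 = 0.1641 M.
Ka(NH4+) = Kw/Kb = 1.0e-14 / 1.8 x 10^-5 = 5.56e-10.
[H^+] = sqrt(Ka x [NH4+]) = sqrt(5.56e-10 x 0.1641) = 9.55e-6 M.
pH = -log(9.55e-6) = 5.02.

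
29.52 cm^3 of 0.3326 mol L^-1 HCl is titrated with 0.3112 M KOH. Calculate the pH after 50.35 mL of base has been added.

12.86

n(acid) = 0.3326 x 0.02952 = 0.009818 mol; n(KOH) added = 0.3112 x 0.05035 = 0.01567 mol.
Base is in excess by 0.01567 - 0.009818 = 0.005851 mol in a total volume of 0.07987 L.
[OH^-] = 0.005851/0.07987 = 0.07325 M, so pOH = 1.14 and pH = 14.00 - 1.14 = 12.86.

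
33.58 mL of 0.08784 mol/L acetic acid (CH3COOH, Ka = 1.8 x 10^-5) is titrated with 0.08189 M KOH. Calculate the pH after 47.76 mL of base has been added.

n(acid) = 0.08784 x 0.03358 = 0.002950 mol; n(KOH) added = 0.08189 x 0.04776 = 0.003911 mol.
Base is in excess by 0.003911 - 0.002950 = 0.0009614 mol in a total volume of 0.08134 L.
[OH^-] = 0.0009614/0.08134 = 0.01182 M, so pOH = 1.93 and pH = 14.00 - 1.93 = 12.07.

12.07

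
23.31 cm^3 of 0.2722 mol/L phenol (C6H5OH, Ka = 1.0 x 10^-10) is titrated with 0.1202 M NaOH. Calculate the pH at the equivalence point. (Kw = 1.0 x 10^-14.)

11.46

n(C6H5OH) = 0.2722 x 0.02331 = 0.006345 mol; V(NaOH) at equivalence = 0.006345/0.1202 = 0.05279 L.
At equivalence all the acid is converted to C6H5O-; total volume = 0.02331 + 0.05279 = 0.07610 L, so [C6H5O-] = 0.006345/0.07610 = 0.08338 M.
Kb = Kw/Ka = 1.0e-14 / 1.0 x 10^-10 = 0.000100.
[OH^-] = sqrt(Kb x [C6H5O-]) = sqrt(0.000100 x 0.08338) = 0.00289 M.
pOH = 2.54, so pH = 14.00 - 2.54 = 11.46.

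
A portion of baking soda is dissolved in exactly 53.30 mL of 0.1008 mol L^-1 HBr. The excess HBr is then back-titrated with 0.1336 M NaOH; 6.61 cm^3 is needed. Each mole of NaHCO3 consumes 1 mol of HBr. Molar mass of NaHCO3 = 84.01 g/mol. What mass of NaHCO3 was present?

0.377 g

Total n(HBr) added = 0.1008 x 0.05330 = 0.005373 mol.
n(NaOH) used = 0.1336 x 0.006610 = 0.0008831 mol, which equals the excess n(HBr).
So n(HBr) consumed by the sample = 0.005373 - 0.0008831 = 0.004490 mol.
n(NaHCO3) = 0.004490 / 1 = 0.004490 mol.
mass = 0.004490 mol x 84.01 g/mol = 0.377 g.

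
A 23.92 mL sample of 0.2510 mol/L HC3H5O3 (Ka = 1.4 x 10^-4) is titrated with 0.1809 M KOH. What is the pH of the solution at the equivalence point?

8.44

n(HC3H5O3) = 0.2510 x 0.02392 = 0.006004 mol; V(KOH) at equivalence = 0.006004/0.1809 = 0.03319 L.
At equivalence all the acid is converted to C3H5O3-; total volume = 0.02392 + 0.03319 = 0.05711 L, so [C3H5O3-] = 0.006004/0.05711 = 0.1051 M.
Kb = Kw/Ka = 1.0e-14 / 1.4 x 10^-4 = 7.14e-11.
[OH^-] = sqrt(Kb x [C3H5O3-]) = sqrt(7.14e-11 x 0.1051) = 2.74e-6 M.
pOH = 5.56, so pH = 14.00 - 5.56 = 8.44.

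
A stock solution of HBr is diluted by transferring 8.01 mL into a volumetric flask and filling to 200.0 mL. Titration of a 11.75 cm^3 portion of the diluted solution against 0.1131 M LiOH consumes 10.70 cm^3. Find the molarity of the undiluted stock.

2.57 M

n(LiOH) = 0.1131 x 0.01070 = 0.001210 mol.
n(HBr) in the aliquot = 0.001210 mol.
[diluted HBr] = 0.001210 / 0.01175 = 0.1030 M.
Dilution factor = 200.0/8.010 = 24.97, so [stock] = 0.1030 x 24.97 = 2.57 M.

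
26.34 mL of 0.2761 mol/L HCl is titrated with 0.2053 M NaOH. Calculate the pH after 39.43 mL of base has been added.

n(acid) = 0.2761 x 0.02634 = 0.007272 mol; n(NaOH) added = 0.2053 x 0.03943 = 0.008095 mol.
Base is in excess by 0.008095 - 0.007272 = 0.0008225 mol in a total volume of 0.06577 L.
[OH^-] = 0.0008225/0.06577 = 0.01251 M, so pOH = 1.90 and pH = 14.00 - 1.90 = 12.10.

12.10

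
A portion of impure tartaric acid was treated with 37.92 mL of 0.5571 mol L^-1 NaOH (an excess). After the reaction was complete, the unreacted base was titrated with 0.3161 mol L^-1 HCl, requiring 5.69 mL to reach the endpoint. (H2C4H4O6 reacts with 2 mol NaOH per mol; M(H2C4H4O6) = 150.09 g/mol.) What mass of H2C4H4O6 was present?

1.45 g

Total n(NaOH) added = 0.5571 x 0.03792 = 0.02113 mol.
n(HCl) used = 0.3161 x 0.005690 = 0.001799 mol, which equals the excess n(NaOH).
So n(NaOH) consumed by the sample = 0.02113 - 0.001799 = 0.01933 mol.
n(H2C4H4O6) = 0.01933 / 2 = 0.009663 mol.
mass = 0.009663 mol x 150.09 g/mol = 1.45 g.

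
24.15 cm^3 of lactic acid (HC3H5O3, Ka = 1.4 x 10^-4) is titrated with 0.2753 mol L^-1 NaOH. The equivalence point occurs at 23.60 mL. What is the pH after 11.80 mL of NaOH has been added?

3.85

11.80 mL is exactly half the equivalence volume (23.60/2), i.e. the half-equivalence point.
There, n(HA) = n(A^-), so pH = pKa = -log(1.4 x 10^-4) = 3.85.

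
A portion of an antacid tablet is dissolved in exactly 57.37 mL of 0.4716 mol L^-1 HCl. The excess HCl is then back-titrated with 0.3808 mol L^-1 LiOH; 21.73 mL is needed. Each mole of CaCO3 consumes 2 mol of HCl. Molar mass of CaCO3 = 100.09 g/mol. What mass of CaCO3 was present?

0.940 g

Total n(HCl) added = 0.4716 x 0.05737 = 0.02706 mol.
n(LiOH) used = 0.3808 x 0.02173 = 0.008275 mol, which equals the excess n(HCl).
So n(HCl) consumed by the sample = 0.02706 - 0.008275 = 0.01878 mol.
n(CaCO3) = 0.01878 / 2 = 0.009390 mol.
mass = 0.009390 mol x 100.09 g/mol = 0.940 g.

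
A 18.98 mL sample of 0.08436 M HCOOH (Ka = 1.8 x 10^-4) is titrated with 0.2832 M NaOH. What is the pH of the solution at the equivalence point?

8.28

n(HCOOH) = 0.08436 x 0.01898 = 0.001601 mol; V(NaOH) at equivalence = 0.001601/0.2832 = 0.005654 L.
At equivalence all the acid is converted to HCOO-; total volume = 0.01898 + 0.005654 = 0.02463 L, so [HCOO-] = 0.001601/0.02463 = 0.06500 M.
Kb = Kw/Ka = 1.0e-14 / 1.8 x 10^-4 = 5.56e-11.
[OH^-] = sqrt(Kb x [HCOO-]) = sqrt(5.56e-11 x 0.06500) = 1.90e-6 M.
pOH = 5.72, so pH = 14.00 - 5.72 = 8.28.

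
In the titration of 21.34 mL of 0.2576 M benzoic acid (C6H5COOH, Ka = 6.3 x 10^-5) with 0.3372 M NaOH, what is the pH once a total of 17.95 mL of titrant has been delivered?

n(acid) = 0.2576 x 0.02134 = 0.005497 mol; n(NaOH) added = 0.3372 x 0.01795 = 0.006053 mol.
Base is in excess by 0.006053 - 0.005497 = 0.0005556 mol in a total volume of 0.03929 L.
[OH^-] = 0.0005556/0.03929 = 0.01414 M, so pOH = 1.85 and pH = 14.00 - 1.85 = 12.15.

12.15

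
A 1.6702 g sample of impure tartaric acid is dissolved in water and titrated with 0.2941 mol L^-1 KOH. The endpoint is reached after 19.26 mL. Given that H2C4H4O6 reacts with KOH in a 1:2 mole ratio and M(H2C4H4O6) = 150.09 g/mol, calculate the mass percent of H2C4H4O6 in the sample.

25.5%

n(KOH) = 0.2941 x 0.01926 = 0.005664 mol.
n(H2C4H4O6) = 0.005664 / 2 = 0.002832 mol.
mass of H2C4H4O6 = 0.002832 x 150.09 = 0.4251 g.
% purity = 0.4251 / 1.6702 x 100 = 25.5%.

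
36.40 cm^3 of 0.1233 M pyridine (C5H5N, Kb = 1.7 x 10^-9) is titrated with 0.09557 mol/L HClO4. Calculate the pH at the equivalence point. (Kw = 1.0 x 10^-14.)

3.25

n(C5H5N) = 0.1233 x 0.03640 = 0.004488 mol; V(HClO4) at equivalence = 0.004488/0.09557 = 0.04696 L.
At equivalence the base is fully converted to C5H5NH+; total volume = 0.08336 L, so [C5H5NH+] = 0.004488/0.08336 = 0.05384 M.
Ka(C5H5NH+) = Kw/Kb = 1.0e-14 / 1.7 x 10^-9 = 5.88e-6.
[H^+] = sqrt(Ka x [C5H5NH+]) = sqrt(5.88e-6 x 0.05384) = 0.000563 M.
pH = -log(0.000563) = 3.25.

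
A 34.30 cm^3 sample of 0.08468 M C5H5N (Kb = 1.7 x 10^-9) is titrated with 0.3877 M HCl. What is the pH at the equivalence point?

3.19

n(C5H5N) = 0.08468 x 0.03430 = 0.002905 mol; V(HCl) at equivalence = 0.002905/0.3877 = 0.007492 L.
At equivalence the base is fully converted to C5H5NH+; total volume = 0.04179 L, so [C5H5NH+] = 0.002905/0.04179 = 0.06950 M.
Ka(C5H5NH+) = Kw/Kb = 1.0e-14 / 1.7 x 10^-9 = 5.88e-6.
[H^+] = sqrt(Ka x [C5H5NH+]) = sqrt(5.88e-6 x 0.06950) = 0.000639 M.
pH = -log(0.000639) = 3.19.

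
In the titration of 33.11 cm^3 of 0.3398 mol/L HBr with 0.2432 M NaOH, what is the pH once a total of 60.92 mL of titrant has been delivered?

n(acid) = 0.3398 x 0.03311 = 0.01125 mol; n(NaOH) added = 0.2432 x 0.06092 = 0.01482 mol.
Base is in excess by 0.01482 - 0.01125 = 0.003565 mol in a total volume of 0.09403 L.
[OH^-] = 0.003565/0.09403 = 0.03791 M, so pOH = 1.42 and pH = 14.00 - 1.42 = 12.58.

12.58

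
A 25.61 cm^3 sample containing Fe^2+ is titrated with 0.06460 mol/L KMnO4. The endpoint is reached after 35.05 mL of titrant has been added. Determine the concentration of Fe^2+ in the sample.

n(KMnO4) = 0.06460 x 0.03505 = 0.002264 mol.
From the balanced equation, 1 mol KMnO4 reacts with 5 mol Fe^2+, so n(Fe^2+) = 0.002264 x 5/1 = 0.01132 mol.
[Fe^2+] = 0.01132 / 0.02561 L = 0.442 M.

0.442 M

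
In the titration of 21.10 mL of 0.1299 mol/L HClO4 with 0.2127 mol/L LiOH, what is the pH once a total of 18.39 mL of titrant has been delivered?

12.47

n(acid) = 0.1299 x 0.02110 = 0.002741 mol; n(LiOH) added = 0.2127 x 0.01839 = 0.003912 mol.
Base is in excess by 0.003912 - 0.002741 = 0.001171 mol in a total volume of 0.03949 L.
[OH^-] = 0.001171/0.03949 = 0.02964 M, so pOH = 1.53 and pH = 14.00 - 1.53 = 12.47.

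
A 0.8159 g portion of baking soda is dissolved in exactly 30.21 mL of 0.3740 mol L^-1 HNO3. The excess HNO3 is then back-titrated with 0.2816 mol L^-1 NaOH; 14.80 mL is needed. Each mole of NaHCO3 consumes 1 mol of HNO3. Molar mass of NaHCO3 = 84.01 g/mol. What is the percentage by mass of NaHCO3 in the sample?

Total n(HNO3) added = 0.3740 x 0.03021 = 0.01130 mol.
n(NaOH) used = 0.2816 x 0.01480 = 0.004168 mol, which equals the excess n(HNO3).
So n(HNO3) consumed by the sample = 0.01130 - 0.004168 = 0.007131 mol.
n(NaHCO3) = 0.007131 / 1 = 0.007131 mol.
mass NaHCO3 = 0.007131 x 84.01 = 0.5991 g, so %NaHCO3 = 0.5991/0.8159 x 100 = 73.4%.

73.4%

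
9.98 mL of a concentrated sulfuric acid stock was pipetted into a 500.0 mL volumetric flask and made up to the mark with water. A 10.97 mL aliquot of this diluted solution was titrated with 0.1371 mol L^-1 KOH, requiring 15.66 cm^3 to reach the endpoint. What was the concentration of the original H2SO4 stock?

n(KOH) = 0.1371 x 0.01566 = 0.002147 mol.
n(H2SO4) in the aliquot = 0.002147 x 1/2 = 0.001073 mol.
[diluted H2SO4] = 0.001073 / 0.01097 = 0.09786 M.
Dilution factor = 500.0/9.980 = 50.10, so [stock] = 0.09786 x 50.10 = 4.90 M.

4.90 M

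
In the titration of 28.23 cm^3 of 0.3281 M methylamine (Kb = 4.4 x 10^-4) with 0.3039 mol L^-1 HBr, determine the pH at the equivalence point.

n(CH3NH2) = 0.3281 x 0.02823 = 0.009262 mol; V(HBr) at equivalence = 0.009262/0.3039 = 0.03048 L.
At equivalence the base is fully converted to CH3NH3+; total volume = 0.05871 L, so [CH3NH3+] = 0.009262/0.05871 = 0.1578 M.
Ka(CH3NH3+) = Kw/Kb = 1.0e-14 / 4.4 x 10^-4 = 2.27e-11.
[H^+] = sqrt(Ka x [CH3NH3+]) = sqrt(2.27e-11 x 0.1578) = 1.89e-6 M.
pH = -log(1.89e-6) = 5.72.

5.72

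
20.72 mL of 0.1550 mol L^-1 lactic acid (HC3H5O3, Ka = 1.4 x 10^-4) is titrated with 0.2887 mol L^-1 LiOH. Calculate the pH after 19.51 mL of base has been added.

12.78

n(acid) = 0.1550 x 0.02072 = 0.003212 mol; n(LiOH) added = 0.2887 x 0.01951 = 0.005633 mol.
Base is in excess by 0.005633 - 0.003212 = 0.002421 mol in a total volume of 0.04023 L.
[OH^-] = 0.002421/0.04023 = 0.06018 M, so pOH = 1.22 and pH = 14.00 - 1.22 = 12.78.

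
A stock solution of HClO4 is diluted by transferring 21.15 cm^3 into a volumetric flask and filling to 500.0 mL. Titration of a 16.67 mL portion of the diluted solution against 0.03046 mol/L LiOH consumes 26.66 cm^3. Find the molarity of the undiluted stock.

n(LiOH) = 0.03046 x 0.02666 = 0.0008121 mol.
n(HClO4) in the aliquot = 0.0008121 mol.
[diluted HClO4] = 0.0008121 / 0.01667 = 0.04871 M.
Dilution factor = 500.0/21.15 = 23.64, so [stock] = 0.04871 x 23.64 = 1.15 M.

1.15 M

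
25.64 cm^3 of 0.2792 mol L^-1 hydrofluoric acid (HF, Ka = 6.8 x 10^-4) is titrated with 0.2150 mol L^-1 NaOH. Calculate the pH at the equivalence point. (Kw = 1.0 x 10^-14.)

8.13

n(HF) = 0.2792 x 0.02564 = 0.007159 mol; V(NaOH) at equivalence = 0.007159/0.2150 = 0.03330 L.
At equivalence all the acid is converted to F-; total volume = 0.02564 + 0.03330 = 0.05894 L, so [F-] = 0.007159/0.05894 = 0.1215 M.
Kb = Kw/Ka = 1.0e-14 / 6.8 x 10^-4 = 1.47e-11.
[OH^-] = sqrt(Kb x [F-]) = sqrt(1.47e-11 x 0.1215) = 1.34e-6 M.
pOH = 5.87, so pH = 14.00 - 5.87 = 8.13.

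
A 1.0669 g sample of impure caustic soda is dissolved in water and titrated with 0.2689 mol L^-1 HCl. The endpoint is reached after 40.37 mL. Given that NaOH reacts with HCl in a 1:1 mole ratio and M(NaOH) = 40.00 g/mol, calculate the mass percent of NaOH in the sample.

40.7%

n(HCl) = 0.2689 x 0.04037 = 0.01086 mol.
n(NaOH) = 0.01086 / 1 = 0.01086 mol.
mass of NaOH = 0.01086 x 40.00 = 0.4342 g.
% purity = 0.4342 / 1.0669 x 100 = 40.7%.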